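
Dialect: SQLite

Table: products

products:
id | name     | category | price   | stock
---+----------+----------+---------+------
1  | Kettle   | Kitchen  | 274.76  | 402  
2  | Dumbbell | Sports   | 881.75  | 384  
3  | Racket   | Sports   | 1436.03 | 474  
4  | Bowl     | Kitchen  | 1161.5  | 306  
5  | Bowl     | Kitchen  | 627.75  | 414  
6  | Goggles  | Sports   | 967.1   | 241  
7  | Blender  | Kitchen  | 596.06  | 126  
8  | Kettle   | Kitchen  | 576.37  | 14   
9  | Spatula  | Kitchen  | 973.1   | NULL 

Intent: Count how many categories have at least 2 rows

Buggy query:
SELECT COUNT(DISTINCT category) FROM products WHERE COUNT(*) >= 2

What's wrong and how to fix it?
Bug: WHERE filters individual rows, not groups, so a group-level COUNT is invalid there

Fix: Use a subquery that GROUPs and filters with HAVING, then count its rows

Corrected query:
SELECT COUNT(*) FROM (SELECT category FROM products GROUP BY category HAVING COUNT(*) >= 2)

Result:
COUNT(*)
--------
2       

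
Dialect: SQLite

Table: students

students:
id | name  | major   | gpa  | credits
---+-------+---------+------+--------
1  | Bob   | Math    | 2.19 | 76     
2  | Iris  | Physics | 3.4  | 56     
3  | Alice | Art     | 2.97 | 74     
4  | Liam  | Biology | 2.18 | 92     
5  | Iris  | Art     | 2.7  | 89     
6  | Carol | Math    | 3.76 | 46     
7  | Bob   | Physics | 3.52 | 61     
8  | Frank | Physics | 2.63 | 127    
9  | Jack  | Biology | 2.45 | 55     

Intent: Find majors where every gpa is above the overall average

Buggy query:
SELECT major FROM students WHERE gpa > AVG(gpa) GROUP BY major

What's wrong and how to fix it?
Bug: AVG() is an aggregate; it can't sit directly in WHERE

Fix: Compute the overall average in a scalar subquery and compare each group's MIN against it in HAVING

Corrected query:
SELECT major FROM students GROUP BY major HAVING MIN(gpa) > (SELECT AVG(gpa) FROM students)

Result:
(no rows)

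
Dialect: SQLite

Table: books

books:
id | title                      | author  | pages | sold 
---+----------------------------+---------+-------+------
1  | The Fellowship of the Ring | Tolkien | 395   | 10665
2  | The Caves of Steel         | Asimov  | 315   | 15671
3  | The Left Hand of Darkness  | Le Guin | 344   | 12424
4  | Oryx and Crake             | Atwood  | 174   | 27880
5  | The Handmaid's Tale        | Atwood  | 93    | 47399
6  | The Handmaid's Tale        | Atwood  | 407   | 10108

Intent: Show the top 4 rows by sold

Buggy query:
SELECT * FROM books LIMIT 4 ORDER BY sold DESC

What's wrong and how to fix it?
Bug: LIMIT must come after ORDER BY

Fix: Sort with ORDER BY, then apply LIMIT

Corrected query:
SELECT * FROM books ORDER BY sold DESC LIMIT 4

Result:
id | title                     | author  | pages | sold 
---+---------------------------+---------+-------+------
5  | The Handmaid's Tale       | Atwood  | 93    | 47399
4  | Oryx and Crake            | Atwood  | 174   | 27880
2  | The Caves of Steel        | Asimov  | 315   | 15671
3  | The Left Hand of Darkness | Le Guin | 344   | 12424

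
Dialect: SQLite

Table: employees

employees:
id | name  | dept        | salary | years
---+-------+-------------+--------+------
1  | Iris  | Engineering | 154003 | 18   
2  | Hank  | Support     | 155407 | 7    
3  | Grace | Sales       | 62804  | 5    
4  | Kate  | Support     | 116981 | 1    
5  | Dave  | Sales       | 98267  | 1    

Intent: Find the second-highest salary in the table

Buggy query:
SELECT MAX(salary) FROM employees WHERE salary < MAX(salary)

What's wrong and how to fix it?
Bug: MAX(salary) on the right of the comparison is an aggregate-in-WHERE error

Fix: Compute the overall MAX in a subquery, then take MAX of rows below it

Corrected query:
SELECT MAX(salary) FROM employees WHERE salary < (SELECT MAX(salary) FROM employees)

Result:
MAX(salary)
-----------
154003     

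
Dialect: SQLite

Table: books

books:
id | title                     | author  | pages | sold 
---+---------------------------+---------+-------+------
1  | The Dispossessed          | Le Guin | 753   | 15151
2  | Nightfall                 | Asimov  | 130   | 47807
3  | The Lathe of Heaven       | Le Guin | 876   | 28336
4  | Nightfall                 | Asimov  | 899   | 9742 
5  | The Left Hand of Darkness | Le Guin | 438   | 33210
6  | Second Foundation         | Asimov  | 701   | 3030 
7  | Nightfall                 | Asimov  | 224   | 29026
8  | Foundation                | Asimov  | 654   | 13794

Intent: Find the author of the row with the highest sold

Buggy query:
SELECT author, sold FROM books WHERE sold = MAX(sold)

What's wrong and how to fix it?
Bug: WHERE is evaluated per row; an aggregate over the whole table isn't defined there

Fix: Wrap MAX in a scalar subquery so WHERE compares against a single value

Corrected query:
SELECT author, sold FROM books WHERE sold = (SELECT MAX(sold) FROM books)

Result:
author | sold 
-------+------
Asimov | 47807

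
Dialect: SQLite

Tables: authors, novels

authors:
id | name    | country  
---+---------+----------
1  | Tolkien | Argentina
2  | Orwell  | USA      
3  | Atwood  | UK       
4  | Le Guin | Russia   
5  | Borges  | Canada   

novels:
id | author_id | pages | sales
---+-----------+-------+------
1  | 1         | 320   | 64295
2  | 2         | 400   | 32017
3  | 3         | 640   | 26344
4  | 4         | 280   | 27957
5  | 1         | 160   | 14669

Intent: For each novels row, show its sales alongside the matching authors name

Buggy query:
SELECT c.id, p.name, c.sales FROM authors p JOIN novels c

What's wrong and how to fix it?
Bug: Missing join condition: each novels row is matched to all authors rows instead of just its own

Fix: Add ON c.author_id = p.id to the JOIN

Corrected query:
SELECT c.id, p.name, c.sales FROM authors p JOIN novels c ON c.author_id = p.id

Result:
id | name    | sales
---+---------+------
1  | Tolkien | 64295
2  | Orwell  | 32017
3  | Atwood  | 26344
4  | Le Guin | 27957
5  | Tolkien | 14669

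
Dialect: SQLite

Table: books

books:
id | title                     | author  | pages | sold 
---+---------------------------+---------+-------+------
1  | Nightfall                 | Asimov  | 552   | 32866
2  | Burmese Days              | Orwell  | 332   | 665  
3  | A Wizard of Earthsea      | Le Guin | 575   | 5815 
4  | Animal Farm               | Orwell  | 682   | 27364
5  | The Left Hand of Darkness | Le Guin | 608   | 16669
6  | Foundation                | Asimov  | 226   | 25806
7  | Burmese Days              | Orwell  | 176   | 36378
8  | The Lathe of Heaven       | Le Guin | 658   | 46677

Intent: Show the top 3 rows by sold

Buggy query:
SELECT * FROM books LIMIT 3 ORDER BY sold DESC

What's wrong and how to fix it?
Bug: LIMIT must come after ORDER BY

Fix: Sort with ORDER BY, then apply LIMIT

Corrected query:
SELECT * FROM books ORDER BY sold DESC LIMIT 3

Result:
id | title               | author  | pages | sold 
---+---------------------+---------+-------+------
8  | The Lathe of Heaven | Le Guin | 658   | 46677
7  | Burmese Days        | Orwell  | 176   | 36378
1  | Nightfall           | Asimov  | 552   | 32866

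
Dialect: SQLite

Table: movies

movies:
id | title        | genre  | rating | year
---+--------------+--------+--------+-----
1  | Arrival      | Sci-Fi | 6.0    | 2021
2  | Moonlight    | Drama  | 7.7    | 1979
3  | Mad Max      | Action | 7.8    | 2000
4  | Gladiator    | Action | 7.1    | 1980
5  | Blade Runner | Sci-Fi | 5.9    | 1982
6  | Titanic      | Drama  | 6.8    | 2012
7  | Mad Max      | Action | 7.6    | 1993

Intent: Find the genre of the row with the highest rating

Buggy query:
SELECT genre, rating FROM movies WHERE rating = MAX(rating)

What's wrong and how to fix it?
Bug: MAX(rating) is an aggregate and cannot be used directly in WHERE

Fix: Use a subquery: WHERE rating = (SELECT MAX(rating) FROM movies)

Corrected query:
SELECT genre, rating FROM movies WHERE rating = (SELECT MAX(rating) FROM movies)

Result:
genre  | rating
-------+-------
Action | 7.8   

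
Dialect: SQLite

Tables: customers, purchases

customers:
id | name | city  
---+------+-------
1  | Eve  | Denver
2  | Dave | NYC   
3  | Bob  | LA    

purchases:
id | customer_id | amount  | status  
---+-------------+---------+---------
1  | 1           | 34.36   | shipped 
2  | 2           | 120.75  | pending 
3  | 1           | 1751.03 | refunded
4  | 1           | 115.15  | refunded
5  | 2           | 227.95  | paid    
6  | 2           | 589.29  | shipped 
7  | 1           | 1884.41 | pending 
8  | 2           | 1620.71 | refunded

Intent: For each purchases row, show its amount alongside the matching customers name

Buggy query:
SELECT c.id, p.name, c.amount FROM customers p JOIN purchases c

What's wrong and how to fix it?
Bug: JOIN with no ON clause produces a cartesian product; every purchases row pairs with every customers row

Fix: Add ON c.customer_id = p.id to the JOIN

Corrected query:
SELECT c.id, p.name, c.amount FROM customers p JOIN purchases c ON c.customer_id = p.id

Result:
id | name | amount 
---+------+--------
1  | Eve  | 34.36  
2  | Dave | 120.75 
3  | Eve  | 1751.03
4  | Eve  | 115.15 
5  | Dave | 227.95 
6  | Dave | 589.29 
7  | Eve  | 1884.41
8  | Dave | 1620.71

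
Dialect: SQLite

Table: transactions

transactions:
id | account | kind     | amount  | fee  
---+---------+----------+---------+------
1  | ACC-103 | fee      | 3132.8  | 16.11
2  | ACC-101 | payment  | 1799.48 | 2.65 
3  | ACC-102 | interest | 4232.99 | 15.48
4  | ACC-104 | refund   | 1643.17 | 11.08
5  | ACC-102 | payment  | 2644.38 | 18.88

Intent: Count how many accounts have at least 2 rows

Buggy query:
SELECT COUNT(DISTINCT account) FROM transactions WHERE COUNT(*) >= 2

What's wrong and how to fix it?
Bug: COUNT(*) cannot appear in WHERE; the per-group count doesn't exist yet

Fix: Use a subquery that GROUPs and filters with HAVING, then count its rows

Corrected query:
SELECT COUNT(*) FROM (SELECT account FROM transactions GROUP BY account HAVING COUNT(*) >= 2)

Result:
COUNT(*)
--------
1       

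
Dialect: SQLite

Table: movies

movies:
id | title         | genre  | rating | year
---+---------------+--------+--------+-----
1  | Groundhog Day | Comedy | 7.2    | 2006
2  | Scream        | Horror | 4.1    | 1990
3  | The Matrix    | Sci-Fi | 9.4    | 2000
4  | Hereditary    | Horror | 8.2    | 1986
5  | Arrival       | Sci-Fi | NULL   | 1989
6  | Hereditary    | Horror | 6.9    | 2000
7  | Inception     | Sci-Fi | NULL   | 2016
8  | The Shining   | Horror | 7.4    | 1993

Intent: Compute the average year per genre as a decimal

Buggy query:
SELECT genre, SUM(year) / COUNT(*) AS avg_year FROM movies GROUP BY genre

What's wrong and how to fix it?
Bug: SUM(year) and COUNT(*) are both integers; the division truncates the fractional part

Fix: Multiply by 1.0 (or CAST to REAL) to force floating-point division

Corrected query:
SELECT genre, SUM(year) * 1.0 / COUNT(*) AS avg_year FROM movies GROUP BY genre

Result:
genre  | avg_year   
-------+------------
Comedy | 2006       
Horror | 1992.25    
Sci-Fi | 2001.666667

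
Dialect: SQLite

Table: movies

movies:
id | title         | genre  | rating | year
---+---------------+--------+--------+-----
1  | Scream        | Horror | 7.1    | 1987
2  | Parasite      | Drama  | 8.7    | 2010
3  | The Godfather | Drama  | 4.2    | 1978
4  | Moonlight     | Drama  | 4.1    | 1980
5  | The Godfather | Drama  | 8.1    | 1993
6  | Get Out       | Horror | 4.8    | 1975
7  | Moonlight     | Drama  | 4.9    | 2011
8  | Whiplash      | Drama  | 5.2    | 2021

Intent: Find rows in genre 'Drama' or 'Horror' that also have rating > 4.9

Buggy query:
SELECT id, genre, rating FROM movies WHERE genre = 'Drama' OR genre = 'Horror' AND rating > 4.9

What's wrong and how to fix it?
Bug: AND binds tighter than OR, so this parses as genre = 'Drama' OR (genre = 'Horror' AND rating > 4.9)

Fix: Add parentheses around the OR so the AND applies to both alternatives

Corrected query:
SELECT id, genre, rating FROM movies WHERE (genre = 'Drama' OR genre = 'Horror') AND rating > 4.9

Result:
id | genre  | rating
---+--------+-------
1  | Horror | 7.1   
2  | Drama  | 8.7   
5  | Drama  | 8.1   
8  | Drama  | 5.2   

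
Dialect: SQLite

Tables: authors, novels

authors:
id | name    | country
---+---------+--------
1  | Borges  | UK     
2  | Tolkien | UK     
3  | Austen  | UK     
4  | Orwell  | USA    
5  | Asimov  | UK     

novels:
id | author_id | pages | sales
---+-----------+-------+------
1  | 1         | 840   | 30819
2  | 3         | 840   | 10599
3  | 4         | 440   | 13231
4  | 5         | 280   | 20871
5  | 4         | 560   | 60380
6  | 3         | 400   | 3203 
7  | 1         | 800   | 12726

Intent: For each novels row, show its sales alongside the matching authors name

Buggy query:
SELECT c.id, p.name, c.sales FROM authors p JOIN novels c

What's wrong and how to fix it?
Bug: JOIN with no ON clause produces a cartesian product; every novels row pairs with every authors row

Fix: Add ON c.author_id = p.id to the JOIN

Corrected query:
SELECT c.id, p.name, c.sales FROM authors p JOIN novels c ON c.author_id = p.id

Result:
id | name   | sales
---+--------+------
1  | Borges | 30819
2  | Austen | 10599
3  | Orwell | 13231
4  | Asimov | 20871
5  | Orwell | 60380
6  | Austen | 3203 
7  | Borges | 12726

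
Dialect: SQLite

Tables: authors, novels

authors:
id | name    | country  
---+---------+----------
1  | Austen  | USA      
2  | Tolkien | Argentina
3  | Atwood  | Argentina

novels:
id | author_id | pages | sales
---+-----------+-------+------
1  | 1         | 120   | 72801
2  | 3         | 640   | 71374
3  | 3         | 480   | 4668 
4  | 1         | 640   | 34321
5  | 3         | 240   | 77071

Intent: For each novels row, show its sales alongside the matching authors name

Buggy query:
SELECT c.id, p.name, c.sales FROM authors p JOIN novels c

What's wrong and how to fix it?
Bug: JOIN with no ON clause produces a cartesian product; every novels row pairs with every authors row

Fix: Add ON c.author_id = p.id to the JOIN

Corrected query:
SELECT c.id, p.name, c.sales FROM authors p JOIN novels c ON c.author_id = p.id

Result:
id | name   | sales
---+--------+------
1  | Austen | 72801
2  | Atwood | 71374
3  | Atwood | 4668 
4  | Austen | 34321
5  | Atwood | 77071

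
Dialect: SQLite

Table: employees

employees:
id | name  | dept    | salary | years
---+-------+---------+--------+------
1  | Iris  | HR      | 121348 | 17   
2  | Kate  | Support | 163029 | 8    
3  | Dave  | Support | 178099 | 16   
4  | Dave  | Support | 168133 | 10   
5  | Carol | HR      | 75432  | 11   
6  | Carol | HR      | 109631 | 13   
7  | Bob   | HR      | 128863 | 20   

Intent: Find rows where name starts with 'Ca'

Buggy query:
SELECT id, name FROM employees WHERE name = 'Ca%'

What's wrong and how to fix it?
Bug: '=' compares the literal string including the % character; pattern matching needs LIKE

Fix: Use LIKE for wildcard pattern matching

Corrected query:
SELECT id, name FROM employees WHERE name LIKE 'Ca%'

Result:
id | name 
---+------
5  | Carol
6  | Carol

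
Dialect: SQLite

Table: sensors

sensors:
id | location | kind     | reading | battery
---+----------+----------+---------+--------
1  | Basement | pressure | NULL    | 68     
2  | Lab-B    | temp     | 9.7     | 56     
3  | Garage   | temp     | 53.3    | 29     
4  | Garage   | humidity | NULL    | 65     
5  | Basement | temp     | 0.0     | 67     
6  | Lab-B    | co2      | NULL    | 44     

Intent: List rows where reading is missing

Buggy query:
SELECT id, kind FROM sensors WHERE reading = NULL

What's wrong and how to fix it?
Bug: '= NULL' is always unknown in SQL three-valued logic, so no rows match

Fix: Replace '= NULL' with 'IS NULL'

Corrected query:
SELECT id, kind FROM sensors WHERE reading IS NULL

Result:
id | kind    
---+---------
1  | pressure
4  | humidity
6  | co2     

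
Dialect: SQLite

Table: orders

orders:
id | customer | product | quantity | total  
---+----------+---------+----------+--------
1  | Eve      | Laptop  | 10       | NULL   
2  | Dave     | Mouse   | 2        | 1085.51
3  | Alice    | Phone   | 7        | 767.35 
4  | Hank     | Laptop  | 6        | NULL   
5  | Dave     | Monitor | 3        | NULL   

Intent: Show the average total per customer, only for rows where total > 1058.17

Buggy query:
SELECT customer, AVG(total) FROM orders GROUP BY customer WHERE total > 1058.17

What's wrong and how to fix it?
Bug: WHERE cannot follow GROUP BY

Fix: Place WHERE between FROM and GROUP BY

Corrected query:
SELECT customer, AVG(total) FROM orders WHERE total > 1058.17 GROUP BY customer

Result:
customer | AVG(total)
---------+-----------
Dave     | 1085.51   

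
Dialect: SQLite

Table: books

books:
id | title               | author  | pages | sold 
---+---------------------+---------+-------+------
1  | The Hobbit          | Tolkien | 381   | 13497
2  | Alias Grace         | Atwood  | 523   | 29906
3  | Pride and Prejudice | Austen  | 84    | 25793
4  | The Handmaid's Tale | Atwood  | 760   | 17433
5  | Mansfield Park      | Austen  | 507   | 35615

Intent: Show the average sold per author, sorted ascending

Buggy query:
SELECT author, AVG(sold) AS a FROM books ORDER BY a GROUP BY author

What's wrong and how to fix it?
Bug: GROUP BY must precede ORDER BY

Fix: Reorder: SELECT … FROM … GROUP BY … ORDER BY …

Corrected query:
SELECT author, AVG(sold) AS a FROM books GROUP BY author ORDER BY a

Result:
author  | a      
--------+--------
Tolkien | 13497  
Atwood  | 23669.5
Austen  | 30704  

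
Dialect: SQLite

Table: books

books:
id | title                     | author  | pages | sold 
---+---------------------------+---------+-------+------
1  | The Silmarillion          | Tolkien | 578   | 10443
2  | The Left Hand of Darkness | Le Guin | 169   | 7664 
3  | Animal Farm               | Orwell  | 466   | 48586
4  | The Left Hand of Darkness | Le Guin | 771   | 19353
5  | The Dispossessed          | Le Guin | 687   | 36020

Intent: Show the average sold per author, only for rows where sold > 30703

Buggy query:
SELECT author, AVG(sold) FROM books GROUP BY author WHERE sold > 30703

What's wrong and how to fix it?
Bug: WHERE cannot follow GROUP BY

Fix: Move the WHERE clause before GROUP BY

Corrected query:
SELECT author, AVG(sold) FROM books WHERE sold > 30703 GROUP BY author

Result:
author  | AVG(sold)
--------+----------
Le Guin | 36020    
Orwell  | 48586    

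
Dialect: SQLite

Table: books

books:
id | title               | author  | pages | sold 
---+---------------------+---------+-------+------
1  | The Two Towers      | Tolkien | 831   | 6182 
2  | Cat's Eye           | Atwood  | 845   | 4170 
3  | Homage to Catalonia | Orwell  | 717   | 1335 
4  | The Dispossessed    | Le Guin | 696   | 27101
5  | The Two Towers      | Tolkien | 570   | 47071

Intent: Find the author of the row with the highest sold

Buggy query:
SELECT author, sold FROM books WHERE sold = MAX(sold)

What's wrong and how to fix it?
Bug: MAX(sold) is an aggregate and cannot be used directly in WHERE

Fix: Wrap MAX in a scalar subquery so WHERE compares against a single value

Corrected query:
SELECT author, sold FROM books WHERE sold = (SELECT MAX(sold) FROM books)

Result:
author  | sold 
--------+------
Tolkien | 47071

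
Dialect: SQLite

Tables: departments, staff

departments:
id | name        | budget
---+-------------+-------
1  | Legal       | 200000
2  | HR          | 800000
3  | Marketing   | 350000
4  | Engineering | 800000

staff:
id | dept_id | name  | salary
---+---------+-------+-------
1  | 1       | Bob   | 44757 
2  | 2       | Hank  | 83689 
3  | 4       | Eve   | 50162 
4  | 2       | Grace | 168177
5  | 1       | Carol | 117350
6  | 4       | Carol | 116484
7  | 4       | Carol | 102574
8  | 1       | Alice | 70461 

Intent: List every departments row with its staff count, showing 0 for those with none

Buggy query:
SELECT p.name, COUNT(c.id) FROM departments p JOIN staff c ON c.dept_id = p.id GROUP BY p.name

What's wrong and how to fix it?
Bug: An inner join excludes parents with zero children

Fix: Switch to LEFT JOIN to retain unmatched parent rows

Corrected query:
SELECT p.name, COUNT(c.id) FROM departments p LEFT JOIN staff c ON c.dept_id = p.id GROUP BY p.name

Result:
name        | COUNT(c.id)
------------+------------
Engineering | 3          
HR          | 2          
Legal       | 3          
Marketing   | 0          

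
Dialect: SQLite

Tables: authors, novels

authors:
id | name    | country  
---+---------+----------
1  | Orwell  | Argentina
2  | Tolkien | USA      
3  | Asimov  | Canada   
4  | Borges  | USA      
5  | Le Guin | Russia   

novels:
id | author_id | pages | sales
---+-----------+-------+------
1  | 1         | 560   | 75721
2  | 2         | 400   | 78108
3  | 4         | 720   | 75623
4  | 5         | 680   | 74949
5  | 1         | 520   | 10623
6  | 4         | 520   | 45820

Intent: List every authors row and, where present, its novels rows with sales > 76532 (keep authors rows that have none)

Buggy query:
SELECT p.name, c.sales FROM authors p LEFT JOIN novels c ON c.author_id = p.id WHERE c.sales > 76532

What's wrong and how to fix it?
Bug: Filtering c.sales in WHERE discards the NULL rows produced by LEFT JOIN, turning it into an inner join

Fix: Put 'c.sales > 76532' in the JOIN's ON clause instead of WHERE

Corrected query:
SELECT p.name, c.sales FROM authors p LEFT JOIN novels c ON c.author_id = p.id AND c.sales > 76532

Result:
name    | sales
--------+------
Orwell  | NULL 
Tolkien | 78108
Asimov  | NULL 
Borges  | NULL 
Le Guin | NULL 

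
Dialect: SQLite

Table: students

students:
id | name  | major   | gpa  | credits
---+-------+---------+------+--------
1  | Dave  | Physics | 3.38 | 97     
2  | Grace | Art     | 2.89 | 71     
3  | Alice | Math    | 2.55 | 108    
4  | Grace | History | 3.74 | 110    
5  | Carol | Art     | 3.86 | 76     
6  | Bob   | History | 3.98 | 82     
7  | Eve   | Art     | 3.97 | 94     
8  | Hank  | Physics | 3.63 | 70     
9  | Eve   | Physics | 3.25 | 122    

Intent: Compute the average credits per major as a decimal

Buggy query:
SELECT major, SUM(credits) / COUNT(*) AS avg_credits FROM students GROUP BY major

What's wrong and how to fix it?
Bug: Both operands are integers, so '/' performs integer division and truncates

Fix: Cast one side to REAL so the division keeps the fractional part

Corrected query:
SELECT major, SUM(credits) * 1.0 / COUNT(*) AS avg_credits FROM students GROUP BY major

Result:
major   | avg_credits
--------+------------
Art     | 80.333333  
History | 96         
Math    | 108        
Physics | 96.333333  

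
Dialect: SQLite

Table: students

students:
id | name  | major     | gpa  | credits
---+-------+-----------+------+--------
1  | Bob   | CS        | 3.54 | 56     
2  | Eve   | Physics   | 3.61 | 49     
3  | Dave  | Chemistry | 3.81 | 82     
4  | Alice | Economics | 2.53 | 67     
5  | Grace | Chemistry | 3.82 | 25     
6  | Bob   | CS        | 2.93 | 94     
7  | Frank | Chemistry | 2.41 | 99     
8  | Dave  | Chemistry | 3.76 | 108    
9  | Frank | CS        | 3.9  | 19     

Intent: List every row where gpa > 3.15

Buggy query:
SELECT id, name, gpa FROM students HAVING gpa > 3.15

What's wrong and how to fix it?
Bug: This is a non-aggregate query (no GROUP BY, no aggregates), so in SQLite the HAVING clause is invalid here; a row-level condition belongs in WHERE

Fix: Use WHERE for row-level filtering

Corrected query:
SELECT id, name, gpa FROM students WHERE gpa > 3.15

Result:
id | name  | gpa 
---+-------+-----
1  | Bob   | 3.54
2  | Eve   | 3.61
3  | Dave  | 3.81
5  | Grace | 3.82
8  | Dave  | 3.76
9  | Frank | 3.9 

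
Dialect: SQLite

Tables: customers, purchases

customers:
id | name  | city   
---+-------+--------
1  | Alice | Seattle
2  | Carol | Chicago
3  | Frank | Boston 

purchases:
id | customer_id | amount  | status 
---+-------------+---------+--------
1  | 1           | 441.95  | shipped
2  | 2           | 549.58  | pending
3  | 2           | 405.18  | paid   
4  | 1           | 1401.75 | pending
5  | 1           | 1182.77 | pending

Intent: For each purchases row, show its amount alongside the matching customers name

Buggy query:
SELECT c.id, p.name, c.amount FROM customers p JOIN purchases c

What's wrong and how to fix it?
Bug: JOIN with no ON clause produces a cartesian product; every purchases row pairs with every customers row

Fix: Add ON c.customer_id = p.id to the JOIN

Corrected query:
SELECT c.id, p.name, c.amount FROM customers p JOIN purchases c ON c.customer_id = p.id

Result:
id | name  | amount 
---+-------+--------
1  | Alice | 441.95 
2  | Carol | 549.58 
3  | Carol | 405.18 
4  | Alice | 1401.75
5  | Alice | 1182.77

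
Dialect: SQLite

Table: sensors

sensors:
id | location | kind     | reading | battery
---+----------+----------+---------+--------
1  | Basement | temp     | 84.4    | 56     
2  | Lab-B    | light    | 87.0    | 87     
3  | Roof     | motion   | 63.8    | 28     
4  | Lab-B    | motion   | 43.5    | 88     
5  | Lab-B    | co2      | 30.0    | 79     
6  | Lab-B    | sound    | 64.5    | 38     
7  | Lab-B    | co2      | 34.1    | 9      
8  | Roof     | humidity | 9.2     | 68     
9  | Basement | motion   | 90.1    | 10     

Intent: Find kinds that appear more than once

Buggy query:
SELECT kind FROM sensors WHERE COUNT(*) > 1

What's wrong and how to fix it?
Bug: WHERE can't reference COUNT(*); aggregates are computed after WHERE

Fix: GROUP BY kind, then filter groups with HAVING COUNT(*) > 1

Corrected query:
SELECT kind FROM sensors GROUP BY kind HAVING COUNT(*) > 1

Result:
kind  
------
co2   
motion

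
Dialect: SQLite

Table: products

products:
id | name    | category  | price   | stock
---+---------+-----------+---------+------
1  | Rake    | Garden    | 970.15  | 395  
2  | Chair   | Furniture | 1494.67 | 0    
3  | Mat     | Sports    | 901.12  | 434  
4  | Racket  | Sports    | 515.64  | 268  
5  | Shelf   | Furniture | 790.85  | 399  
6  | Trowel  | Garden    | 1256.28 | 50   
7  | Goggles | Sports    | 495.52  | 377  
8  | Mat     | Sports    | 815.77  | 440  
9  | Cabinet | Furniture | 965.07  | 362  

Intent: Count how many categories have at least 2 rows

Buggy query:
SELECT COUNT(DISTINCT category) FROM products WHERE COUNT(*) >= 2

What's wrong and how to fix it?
Bug: COUNT(*) cannot appear in WHERE; the per-group count doesn't exist yet

Fix: Use a subquery that GROUPs and filters with HAVING, then count its rows

Corrected query:
SELECT COUNT(*) FROM (SELECT category FROM products GROUP BY category HAVING COUNT(*) >= 2)

Result:
COUNT(*)
--------
3       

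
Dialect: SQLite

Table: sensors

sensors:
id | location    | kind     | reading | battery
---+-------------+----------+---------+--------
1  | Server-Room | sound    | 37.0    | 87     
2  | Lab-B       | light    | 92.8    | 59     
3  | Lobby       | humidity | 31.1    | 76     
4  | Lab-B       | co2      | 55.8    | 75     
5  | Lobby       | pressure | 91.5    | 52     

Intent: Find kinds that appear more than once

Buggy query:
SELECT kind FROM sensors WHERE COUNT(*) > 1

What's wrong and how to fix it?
Bug: WHERE can't reference COUNT(*); aggregates are computed after WHERE

Fix: Group first, then use HAVING for the count condition

Corrected query:
SELECT kind FROM sensors GROUP BY kind HAVING COUNT(*) > 1

Result:
(no rows)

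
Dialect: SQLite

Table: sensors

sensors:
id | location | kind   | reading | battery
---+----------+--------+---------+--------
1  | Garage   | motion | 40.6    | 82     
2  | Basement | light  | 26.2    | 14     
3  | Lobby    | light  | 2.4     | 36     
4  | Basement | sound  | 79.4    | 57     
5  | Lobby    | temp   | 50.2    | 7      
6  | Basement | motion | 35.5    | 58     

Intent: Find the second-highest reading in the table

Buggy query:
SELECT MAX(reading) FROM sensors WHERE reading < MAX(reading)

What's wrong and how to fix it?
Bug: The inner MAX is an aggregate inside WHERE, which is not allowed

Fix: Put the inner MAX in a scalar subquery

Corrected query:
SELECT MAX(reading) FROM sensors WHERE reading < (SELECT MAX(reading) FROM sensors)

Result:
MAX(reading)
------------
50.2        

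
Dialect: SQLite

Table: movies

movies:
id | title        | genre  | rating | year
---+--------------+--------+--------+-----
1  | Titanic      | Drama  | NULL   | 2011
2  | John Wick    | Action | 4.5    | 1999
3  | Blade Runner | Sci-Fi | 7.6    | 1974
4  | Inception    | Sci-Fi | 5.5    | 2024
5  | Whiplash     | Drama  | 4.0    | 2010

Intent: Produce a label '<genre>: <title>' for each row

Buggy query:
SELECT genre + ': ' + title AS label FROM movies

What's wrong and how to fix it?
Bug: '+' is numeric addition; on text columns SQLite converts them to 0 instead of concatenating

Fix: Use the || operator for string concatenation

Corrected query:
SELECT genre || ': ' || title AS label FROM movies

Result:
label               
--------------------
Drama: Titanic      
Action: John Wick   
Sci-Fi: Blade Runner
Sci-Fi: Inception   
Drama: Whiplash     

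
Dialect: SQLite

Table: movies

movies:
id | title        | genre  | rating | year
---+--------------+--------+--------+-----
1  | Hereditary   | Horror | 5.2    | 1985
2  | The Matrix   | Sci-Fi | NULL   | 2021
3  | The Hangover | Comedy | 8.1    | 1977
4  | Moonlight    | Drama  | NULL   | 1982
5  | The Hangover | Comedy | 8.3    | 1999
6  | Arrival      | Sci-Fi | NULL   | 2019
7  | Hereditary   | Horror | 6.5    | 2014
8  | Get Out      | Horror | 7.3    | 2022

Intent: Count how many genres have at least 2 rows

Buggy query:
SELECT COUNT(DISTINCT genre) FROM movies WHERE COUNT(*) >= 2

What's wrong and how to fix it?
Bug: COUNT(*) cannot appear in WHERE; the per-group count doesn't exist yet

Fix: Use a subquery that GROUPs and filters with HAVING, then count its rows

Corrected query:
SELECT COUNT(*) FROM (SELECT genre FROM movies GROUP BY genre HAVING COUNT(*) >= 2)

Result:
COUNT(*)
--------
3       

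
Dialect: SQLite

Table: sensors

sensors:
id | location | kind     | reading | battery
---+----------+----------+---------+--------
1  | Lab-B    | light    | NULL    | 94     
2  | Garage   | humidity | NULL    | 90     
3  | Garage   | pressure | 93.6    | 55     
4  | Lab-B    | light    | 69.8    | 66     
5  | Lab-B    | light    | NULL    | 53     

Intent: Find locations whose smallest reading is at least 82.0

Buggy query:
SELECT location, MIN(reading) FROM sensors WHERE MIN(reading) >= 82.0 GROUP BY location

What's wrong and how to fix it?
Bug: Aggregates like MIN are computed per group after WHERE runs

Fix: Use HAVING for the per-group MIN condition

Corrected query:
SELECT location, MIN(reading) FROM sensors GROUP BY location HAVING MIN(reading) >= 82.0

Result:
location | MIN(reading)
---------+-------------
Garage   | 93.6        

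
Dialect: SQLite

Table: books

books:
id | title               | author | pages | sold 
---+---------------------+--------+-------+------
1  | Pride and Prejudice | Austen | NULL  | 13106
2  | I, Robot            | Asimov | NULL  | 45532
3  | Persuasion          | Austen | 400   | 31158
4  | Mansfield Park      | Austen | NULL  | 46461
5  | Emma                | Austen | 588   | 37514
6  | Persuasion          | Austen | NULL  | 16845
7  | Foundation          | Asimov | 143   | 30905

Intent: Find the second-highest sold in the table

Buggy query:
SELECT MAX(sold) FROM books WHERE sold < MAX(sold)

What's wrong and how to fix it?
Bug: MAX(sold) on the right of the comparison is an aggregate-in-WHERE error

Fix: Compute the overall MAX in a subquery, then take MAX of rows below it

Corrected query:
SELECT MAX(sold) FROM books WHERE sold < (SELECT MAX(sold) FROM books)

Result:
MAX(sold)
---------
45532    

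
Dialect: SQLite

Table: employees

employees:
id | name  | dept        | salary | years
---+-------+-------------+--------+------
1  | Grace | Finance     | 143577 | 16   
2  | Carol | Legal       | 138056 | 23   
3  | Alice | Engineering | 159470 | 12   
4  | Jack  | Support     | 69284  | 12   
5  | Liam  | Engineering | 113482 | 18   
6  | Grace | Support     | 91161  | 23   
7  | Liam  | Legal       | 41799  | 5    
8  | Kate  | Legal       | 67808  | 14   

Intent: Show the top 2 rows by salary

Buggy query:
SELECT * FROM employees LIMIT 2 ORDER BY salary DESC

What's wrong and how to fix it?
Bug: ORDER BY cannot follow LIMIT; LIMIT is the final clause

Fix: Sort with ORDER BY, then apply LIMIT

Corrected query:
SELECT * FROM employees ORDER BY salary DESC LIMIT 2

Result:
id | name  | dept        | salary | years
---+-------+-------------+--------+------
3  | Alice | Engineering | 159470 | 12   
1  | Grace | Finance     | 143577 | 16   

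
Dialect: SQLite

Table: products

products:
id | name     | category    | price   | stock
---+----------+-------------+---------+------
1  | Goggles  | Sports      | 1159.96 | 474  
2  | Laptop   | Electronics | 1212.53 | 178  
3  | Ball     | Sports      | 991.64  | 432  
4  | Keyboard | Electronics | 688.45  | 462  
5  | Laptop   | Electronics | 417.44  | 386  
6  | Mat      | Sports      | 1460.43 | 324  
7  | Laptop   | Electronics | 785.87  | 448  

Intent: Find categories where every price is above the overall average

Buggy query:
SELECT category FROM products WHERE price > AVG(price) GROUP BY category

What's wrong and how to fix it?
Bug: WHERE evaluates per row before aggregation, so AVG() is unavailable

Fix: Compute the overall average in a scalar subquery and compare each group's MIN against it in HAVING

Corrected query:
SELECT category FROM products GROUP BY category HAVING MIN(price) > (SELECT AVG(price) FROM products)

Result:
category
--------
Sports  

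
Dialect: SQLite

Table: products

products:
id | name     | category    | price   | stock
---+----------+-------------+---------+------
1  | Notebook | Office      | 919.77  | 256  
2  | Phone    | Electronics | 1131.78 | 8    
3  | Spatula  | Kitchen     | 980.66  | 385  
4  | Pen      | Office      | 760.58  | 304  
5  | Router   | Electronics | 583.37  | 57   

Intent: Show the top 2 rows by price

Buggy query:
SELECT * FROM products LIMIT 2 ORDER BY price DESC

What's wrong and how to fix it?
Bug: LIMIT must come after ORDER BY

Fix: Swap the clauses: ORDER BY first, then LIMIT

Corrected query:
SELECT * FROM products ORDER BY price DESC LIMIT 2

Result:
id | name    | category    | price   | stock
---+---------+-------------+---------+------
2  | Phone   | Electronics | 1131.78 | 8    
3  | Spatula | Kitchen     | 980.66  | 385  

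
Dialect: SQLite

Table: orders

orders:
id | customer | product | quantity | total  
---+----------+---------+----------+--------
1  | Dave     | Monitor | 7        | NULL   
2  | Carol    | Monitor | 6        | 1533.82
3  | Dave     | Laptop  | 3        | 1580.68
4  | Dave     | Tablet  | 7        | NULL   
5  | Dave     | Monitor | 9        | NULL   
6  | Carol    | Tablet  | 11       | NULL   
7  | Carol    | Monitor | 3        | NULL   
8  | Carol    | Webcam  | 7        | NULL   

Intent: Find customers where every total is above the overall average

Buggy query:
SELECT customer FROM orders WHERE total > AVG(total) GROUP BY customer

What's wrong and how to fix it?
Bug: AVG() is an aggregate; it can't sit directly in WHERE

Fix: Compute the overall average in a scalar subquery and compare each group's MIN against it in HAVING

Corrected query:
SELECT customer FROM orders GROUP BY customer HAVING MIN(total) > (SELECT AVG(total) FROM orders)

Result:
customer
--------
Dave    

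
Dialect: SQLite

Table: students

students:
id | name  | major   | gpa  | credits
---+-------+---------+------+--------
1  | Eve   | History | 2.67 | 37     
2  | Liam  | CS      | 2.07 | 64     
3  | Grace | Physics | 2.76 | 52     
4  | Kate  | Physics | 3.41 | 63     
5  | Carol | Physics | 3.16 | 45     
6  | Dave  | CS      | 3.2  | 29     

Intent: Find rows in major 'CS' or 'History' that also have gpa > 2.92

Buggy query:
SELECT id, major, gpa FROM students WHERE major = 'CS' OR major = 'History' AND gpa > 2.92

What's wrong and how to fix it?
Bug: AND binds tighter than OR, so this parses as major = 'CS' OR (major = 'History' AND gpa > 2.92)

Fix: Group the OR with parentheses (or use IN), then AND the threshold

Corrected query:
SELECT id, major, gpa FROM students WHERE (major = 'CS' OR major = 'History') AND gpa > 2.92

Result:
id | major | gpa
---+-------+----
6  | CS    | 3.2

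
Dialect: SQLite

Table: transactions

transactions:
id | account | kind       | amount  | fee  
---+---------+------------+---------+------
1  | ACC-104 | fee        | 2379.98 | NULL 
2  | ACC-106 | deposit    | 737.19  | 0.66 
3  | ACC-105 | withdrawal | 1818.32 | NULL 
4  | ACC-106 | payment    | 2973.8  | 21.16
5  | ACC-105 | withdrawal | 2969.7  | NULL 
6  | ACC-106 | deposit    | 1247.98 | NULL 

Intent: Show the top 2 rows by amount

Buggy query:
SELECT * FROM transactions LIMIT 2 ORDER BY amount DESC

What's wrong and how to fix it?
Bug: LIMIT must come after ORDER BY

Fix: Swap the clauses: ORDER BY first, then LIMIT

Corrected query:
SELECT * FROM transactions ORDER BY amount DESC LIMIT 2

Result:
id | account | kind       | amount | fee  
---+---------+------------+--------+------
4  | ACC-106 | payment    | 2973.8 | 21.16
5  | ACC-105 | withdrawal | 2969.7 | NULL 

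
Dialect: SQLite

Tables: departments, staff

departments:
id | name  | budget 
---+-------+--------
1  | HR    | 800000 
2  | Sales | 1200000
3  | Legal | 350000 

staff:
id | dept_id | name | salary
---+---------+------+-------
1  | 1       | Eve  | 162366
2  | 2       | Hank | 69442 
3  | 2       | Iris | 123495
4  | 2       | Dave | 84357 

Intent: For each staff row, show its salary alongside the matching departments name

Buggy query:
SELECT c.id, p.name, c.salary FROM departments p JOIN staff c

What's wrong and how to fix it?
Bug: JOIN with no ON clause produces a cartesian product; every staff row pairs with every departments row

Fix: Specify the join condition linking the foreign key to the parent id

Corrected query:
SELECT c.id, p.name, c.salary FROM departments p JOIN staff c ON c.dept_id = p.id

Result:
id | name  | salary
---+-------+-------
1  | HR    | 162366
2  | Sales | 69442 
3  | Sales | 123495
4  | Sales | 84357 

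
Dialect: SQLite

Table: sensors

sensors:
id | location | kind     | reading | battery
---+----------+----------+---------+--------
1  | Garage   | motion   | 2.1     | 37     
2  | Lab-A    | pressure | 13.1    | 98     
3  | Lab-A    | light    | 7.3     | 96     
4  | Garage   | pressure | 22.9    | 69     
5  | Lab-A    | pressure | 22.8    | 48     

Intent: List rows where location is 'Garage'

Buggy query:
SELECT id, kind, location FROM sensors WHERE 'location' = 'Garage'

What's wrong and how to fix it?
Bug: Single quotes denote string literals in SQL; the column name is being compared as a constant string

Fix: Remove the quotes around the column name (or use double quotes for an identifier)

Corrected query:
SELECT id, kind, location FROM sensors WHERE location = 'Garage'

Result:
id | kind     | location
---+----------+---------
1  | motion   | Garage  
4  | pressure | Garage  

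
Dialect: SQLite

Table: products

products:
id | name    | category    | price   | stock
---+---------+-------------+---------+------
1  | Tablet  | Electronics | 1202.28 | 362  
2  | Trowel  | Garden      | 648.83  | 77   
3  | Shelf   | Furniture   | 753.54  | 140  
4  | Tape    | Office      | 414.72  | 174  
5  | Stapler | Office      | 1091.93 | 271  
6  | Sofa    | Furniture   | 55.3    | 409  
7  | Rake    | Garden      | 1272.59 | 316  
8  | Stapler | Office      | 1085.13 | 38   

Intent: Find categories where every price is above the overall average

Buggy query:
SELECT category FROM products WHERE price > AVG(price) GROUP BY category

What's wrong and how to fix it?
Bug: AVG() is an aggregate; it can't sit directly in WHERE

Fix: Use a subquery for AVG and a HAVING MIN(...) filter so the condition holds for every row in the group

Corrected query:
SELECT category FROM products GROUP BY category HAVING MIN(price) > (SELECT AVG(price) FROM products)

Result:
category   
-----------
Electronics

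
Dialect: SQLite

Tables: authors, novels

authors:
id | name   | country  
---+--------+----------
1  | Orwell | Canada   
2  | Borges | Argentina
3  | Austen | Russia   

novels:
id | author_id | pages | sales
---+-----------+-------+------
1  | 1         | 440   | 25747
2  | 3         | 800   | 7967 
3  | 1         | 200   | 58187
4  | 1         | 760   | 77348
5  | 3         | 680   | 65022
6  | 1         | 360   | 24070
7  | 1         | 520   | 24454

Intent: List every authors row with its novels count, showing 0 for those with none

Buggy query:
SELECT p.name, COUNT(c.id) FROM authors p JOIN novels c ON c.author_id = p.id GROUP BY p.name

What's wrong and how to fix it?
Bug: INNER JOIN drops authors rows that have no matching novels rows

Fix: Use LEFT JOIN so parents without children still appear (COUNT(c.id) gives 0)

Corrected query:
SELECT p.name, COUNT(c.id) FROM authors p LEFT JOIN novels c ON c.author_id = p.id GROUP BY p.name

Result:
name   | COUNT(c.id)
-------+------------
Austen | 2          
Borges | 0          
Orwell | 5          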